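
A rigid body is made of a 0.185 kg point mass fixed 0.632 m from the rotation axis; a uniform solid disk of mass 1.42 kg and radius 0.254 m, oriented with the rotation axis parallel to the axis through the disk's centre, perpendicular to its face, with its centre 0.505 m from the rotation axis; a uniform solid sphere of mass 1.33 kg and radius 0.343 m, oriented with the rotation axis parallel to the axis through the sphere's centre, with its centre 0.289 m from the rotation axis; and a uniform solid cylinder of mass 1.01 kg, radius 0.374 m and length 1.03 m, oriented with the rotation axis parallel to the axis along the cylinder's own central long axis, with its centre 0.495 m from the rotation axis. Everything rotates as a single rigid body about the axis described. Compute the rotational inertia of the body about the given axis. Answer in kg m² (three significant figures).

Point mass: I_cm = 0; centre at d = 0.632 m, so I = I_cm + Md² gives I = 0 + (0.185)(0.632)² = 0.073893 kg m².
Solid disk: I_cm = (1/2)MR² = (1/2)(1.42)(0.254)² = 0.045806 kg m²; centre at d = 0.505 m, so I = I_cm + Md² gives I = 0.045806 + (1.42)(0.505)² = 0.40794 kg m².
Solid sphere: I_cm = (2/5)MR² = (2/5)(1.33)(0.343)² = 0.062589 kg m²; centre at d = 0.289 m, so I = I_cm + Md² gives I = 0.062589 + (1.33)(0.289)² = 0.17367 kg m².
Solid cylinder: I_cm = (1/2)MR² = (1/2)(1.01)(0.374)² = 0.070637 kg m²; centre at d = 0.495 m, so I = I_cm + Md² gives I = 0.070637 + (1.01)(0.495)² = 0.31811 kg m².
Total I = 0.073893 + 0.40794 + 0.17367 + 0.31811 = 0.97362 kg m².

0.974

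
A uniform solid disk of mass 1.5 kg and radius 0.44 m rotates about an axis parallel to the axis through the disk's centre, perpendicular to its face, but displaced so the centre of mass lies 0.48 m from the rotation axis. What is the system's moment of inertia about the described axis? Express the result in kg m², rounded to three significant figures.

I_cm = (1/2)MR² = (1/2)(1.5)(0.44)² = 0.1452 kg m²; centre at d = 0.48 m, so the parallel axis theorem gives I = 0.1452 + (1.5)(0.48)² = 0.4908 kg m².

0.491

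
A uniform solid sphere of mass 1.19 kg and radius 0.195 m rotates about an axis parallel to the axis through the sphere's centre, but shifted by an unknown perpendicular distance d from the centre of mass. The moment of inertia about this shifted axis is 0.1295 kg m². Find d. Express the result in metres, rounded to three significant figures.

0.306

About the centre-of-mass axis, I_cm = (2/5)MR² = (2/5)(1.19)(0.195)² = 0.0181 kg m².
Parallel axis theorem: I = I_cm + Md², so Md² = 0.1295 − 0.0181 = 0.1114 kg m².
d = √(0.1114 / 1.19) = 0.30596 m.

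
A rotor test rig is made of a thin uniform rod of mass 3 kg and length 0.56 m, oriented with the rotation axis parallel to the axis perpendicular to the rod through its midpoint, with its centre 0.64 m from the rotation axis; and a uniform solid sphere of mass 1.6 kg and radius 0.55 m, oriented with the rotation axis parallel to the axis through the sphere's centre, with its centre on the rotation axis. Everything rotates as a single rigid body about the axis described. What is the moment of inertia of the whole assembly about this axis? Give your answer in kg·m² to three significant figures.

Thin rod: I_cm = (1/12)ML² = (1/12)(3)(0.56)² = 0.0784 kg·m²; centre at d = 0.64 m, so I = I_cm + Md² gives I = 0.0784 + (3)(0.64)² = 1.3072 kg·m².
Solid sphere: I_cm = (2/5)MR² = (2/5)(1.6)(0.55)² = 0.1936 kg·m²; axis through the centre, so I = 0.1936 kg·m².
Total I = 1.3072 + 0.1936 = 1.5008 kg·m².

1.50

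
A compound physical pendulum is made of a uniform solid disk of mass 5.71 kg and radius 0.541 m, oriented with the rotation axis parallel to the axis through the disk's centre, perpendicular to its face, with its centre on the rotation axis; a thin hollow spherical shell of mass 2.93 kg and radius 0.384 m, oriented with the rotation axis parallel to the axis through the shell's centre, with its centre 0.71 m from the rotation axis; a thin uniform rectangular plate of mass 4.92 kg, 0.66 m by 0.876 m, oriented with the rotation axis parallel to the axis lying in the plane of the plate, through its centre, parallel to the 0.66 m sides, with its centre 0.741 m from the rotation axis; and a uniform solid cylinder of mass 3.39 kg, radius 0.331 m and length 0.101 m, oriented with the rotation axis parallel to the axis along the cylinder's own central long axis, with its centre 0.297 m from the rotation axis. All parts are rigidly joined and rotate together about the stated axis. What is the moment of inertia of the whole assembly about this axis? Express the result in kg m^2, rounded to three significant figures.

6.10

Solid disk: I_cm = (1/2)MR² = (1/2)(5.71)(0.541)² = 0.8356 kg m^2; axis through the centre, so I = 0.8356 kg m^2.
Spherical shell: I_cm = (2/3)MR² = (2/3)(2.93)(0.384)² = 0.28803 kg m^2; centre at d = 0.71 m, so I = I_cm + Md² gives I = 0.28803 + (2.93)(0.71)² = 1.765 kg m^2.
Rectangular plate: I_cm = (1/12)Mb² = (1/12)(4.92)(0.876)² = 0.31462 kg m^2; centre at d = 0.741 m, so I = I_cm + Md² gives I = 0.31462 + (4.92)(0.741)² = 3.0161 kg m^2.
Solid cylinder: I_cm = (1/2)MR² = (1/2)(3.39)(0.331)² = 0.18571 kg m^2; centre at d = 0.297 m, so I = I_cm + Md² gives I = 0.18571 + (3.39)(0.297)² = 0.48473 kg m^2.
Total I = 0.8356 + 1.765 + 3.0161 + 0.48473 = 6.1015 kg m^2.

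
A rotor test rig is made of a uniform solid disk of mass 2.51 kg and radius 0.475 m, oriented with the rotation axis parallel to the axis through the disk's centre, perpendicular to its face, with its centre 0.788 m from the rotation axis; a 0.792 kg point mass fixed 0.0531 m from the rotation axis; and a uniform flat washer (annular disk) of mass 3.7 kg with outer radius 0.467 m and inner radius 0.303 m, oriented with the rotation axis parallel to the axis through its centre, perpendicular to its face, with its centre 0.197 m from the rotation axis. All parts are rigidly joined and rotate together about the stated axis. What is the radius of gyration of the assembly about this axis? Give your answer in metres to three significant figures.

Solid disk: I_cm = (1/2)MR² = (1/2)(2.51)(0.475)² = 0.28316 kg m^2; centre at d = 0.788 m, so the parallel axis theorem gives I = 0.28316 + (2.51)(0.788)² = 1.8417 kg m^2.
Point mass: I_cm = 0; centre at d = 0.0531 m, so the parallel axis theorem gives I = 0 + (0.792)(0.0531)² = 0.0022331 kg m^2.
Annular disk: I_cm = (1/2)M(R²+r²) = (1/2)(3.7)[(0.467)² + (0.303)²] = 0.57331 kg m^2; centre at d = 0.197 m, so the parallel axis theorem gives I = 0.57331 + (3.7)(0.197)² = 0.7169 kg m^2.
Total I = 2.5609 kg m^2; total mass M = 7.002 kg.
k = √(I/M) = √(2.5609/7.002) = 0.60476 m.

0.605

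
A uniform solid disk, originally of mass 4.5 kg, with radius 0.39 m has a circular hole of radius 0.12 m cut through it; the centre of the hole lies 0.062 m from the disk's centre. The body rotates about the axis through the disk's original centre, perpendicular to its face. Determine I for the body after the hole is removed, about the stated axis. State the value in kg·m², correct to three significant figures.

Unpierced body about its centre: I₀ = (1/2)MR² = (1/2)(4.5)(0.39)² = 0.34223 kg·m².
The removed disk has mass m = M·(r/R)² = (4.5)(0.12/0.39)² = 0.42604 kg (same uniform areal density).
Its moment of inertia about the rotation axis (parallel-axis theorem): I_hole = (1/2)mr² + md² = (1/2)(0.42604)(0.12)² + (0.42604)(0.062)² = 0.0047051 kg·m².
Treating the hole as negative mass, I = I₀ − I_hole = 0.34223 − 0.0047051 = 0.33752 kg·m².

0.338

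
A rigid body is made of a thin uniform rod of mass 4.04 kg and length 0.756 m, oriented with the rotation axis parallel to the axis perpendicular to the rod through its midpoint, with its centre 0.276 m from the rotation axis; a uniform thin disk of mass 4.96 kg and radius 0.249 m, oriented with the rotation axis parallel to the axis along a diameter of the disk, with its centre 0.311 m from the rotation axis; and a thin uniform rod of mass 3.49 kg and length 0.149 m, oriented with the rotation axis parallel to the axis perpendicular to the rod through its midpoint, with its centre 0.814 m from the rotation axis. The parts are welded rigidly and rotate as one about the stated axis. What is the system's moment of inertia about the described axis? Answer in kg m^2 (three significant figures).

3.38

Thin rod: I_cm = (1/12)ML² = (1/12)(4.04)(0.756)² = 0.19242 kg m^2; centre at d = 0.276 m, so I = I_cm + Md² gives I = 0.19242 + (4.04)(0.276)² = 0.50017 kg m^2.
Thin disk: I_cm = (1/4)MR² = (1/4)(4.96)(0.249)² = 0.076881 kg m^2; centre at d = 0.311 m, so I = I_cm + Md² gives I = 0.076881 + (4.96)(0.311)² = 0.55662 kg m^2.
Thin rod: I_cm = (1/12)ML² = (1/12)(3.49)(0.149)² = 0.0064568 kg m^2; centre at d = 0.814 m, so I = I_cm + Md² gives I = 0.0064568 + (3.49)(0.814)² = 2.3189 kg m^2.
Total I = 0.50017 + 0.55662 + 2.3189 = 3.3757 kg m^2.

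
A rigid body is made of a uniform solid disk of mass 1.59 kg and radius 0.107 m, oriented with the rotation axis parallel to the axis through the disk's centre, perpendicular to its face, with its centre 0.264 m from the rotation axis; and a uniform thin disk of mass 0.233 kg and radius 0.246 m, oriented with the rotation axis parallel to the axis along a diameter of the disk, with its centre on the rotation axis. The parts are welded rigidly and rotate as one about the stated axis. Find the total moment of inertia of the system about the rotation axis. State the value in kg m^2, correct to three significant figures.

0.123

Solid disk: I_cm = (1/2)MR² = (1/2)(1.59)(0.107)² = 0.009102 kg m^2; centre at d = 0.264 m, so the parallel axis theorem gives I = 0.009102 + (1.59)(0.264)² = 0.11992 kg m^2.
Thin disk: I_cm = (1/4)MR² = (1/4)(0.233)(0.246)² = 0.0035251 kg m^2; axis through the centre, so I = 0.0035251 kg m^2.
Total I = 0.11992 + 0.0035251 = 0.12344 kg m^2.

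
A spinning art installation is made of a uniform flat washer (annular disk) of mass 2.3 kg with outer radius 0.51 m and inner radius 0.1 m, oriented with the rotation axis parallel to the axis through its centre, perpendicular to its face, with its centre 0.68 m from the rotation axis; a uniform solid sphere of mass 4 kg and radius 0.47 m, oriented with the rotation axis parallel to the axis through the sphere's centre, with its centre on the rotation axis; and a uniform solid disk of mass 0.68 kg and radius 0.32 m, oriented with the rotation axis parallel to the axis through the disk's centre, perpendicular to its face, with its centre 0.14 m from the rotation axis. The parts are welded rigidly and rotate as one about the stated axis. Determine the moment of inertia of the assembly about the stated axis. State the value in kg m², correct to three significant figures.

Annular disk: I_cm = (1/2)M(R²+r²) = (1/2)(2.3)[(0.51)² + (0.1)²] = 0.31061 kg m²; centre at d = 0.68 m, so I = I_cm + Md² gives I = 0.31061 + (2.3)(0.68)² = 1.3741 kg m².
Solid sphere: I_cm = (2/5)MR² = (2/5)(4)(0.47)² = 0.35344 kg m²; axis through the centre, so I = 0.35344 kg m².
Solid disk: I_cm = (1/2)MR² = (1/2)(0.68)(0.32)² = 0.034816 kg m²; centre at d = 0.14 m, so I = I_cm + Md² gives I = 0.034816 + (0.68)(0.14)² = 0.048144 kg m².
Total I = 1.3741 + 0.35344 + 0.048144 = 1.7757 kg m².

1.78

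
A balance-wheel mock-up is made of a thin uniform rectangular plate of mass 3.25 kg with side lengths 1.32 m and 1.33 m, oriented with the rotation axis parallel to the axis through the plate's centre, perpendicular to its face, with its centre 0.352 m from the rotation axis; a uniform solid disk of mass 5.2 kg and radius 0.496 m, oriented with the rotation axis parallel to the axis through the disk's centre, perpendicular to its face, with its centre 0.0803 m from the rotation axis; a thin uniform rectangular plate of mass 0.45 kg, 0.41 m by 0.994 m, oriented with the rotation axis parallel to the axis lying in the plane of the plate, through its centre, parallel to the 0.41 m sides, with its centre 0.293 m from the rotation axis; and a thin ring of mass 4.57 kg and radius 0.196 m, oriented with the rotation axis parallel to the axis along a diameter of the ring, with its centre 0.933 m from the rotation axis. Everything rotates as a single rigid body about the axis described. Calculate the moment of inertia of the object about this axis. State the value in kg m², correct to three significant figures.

Rectangular plate: I_cm = (1/12)M(a²+b²) = (1/12)(3.25)[(1.32)² + (1.33)²] = 0.95098 kg m²; centre at d = 0.352 m, so the parallel axis theorem gives I = 0.95098 + (3.25)(0.352)² = 1.3537 kg m².
Solid disk: I_cm = (1/2)MR² = (1/2)(5.2)(0.496)² = 0.63964 kg m²; centre at d = 0.0803 m, so the parallel axis theorem gives I = 0.63964 + (5.2)(0.0803)² = 0.67317 kg m².
Rectangular plate: I_cm = (1/12)Mb² = (1/12)(0.45)(0.994)² = 0.037051 kg m²; centre at d = 0.293 m, so the parallel axis theorem gives I = 0.037051 + (0.45)(0.293)² = 0.075683 kg m².
Thin ring: I_cm = (1/2)MR² = (1/2)(4.57)(0.196)² = 0.087781 kg m²; centre at d = 0.933 m, so the parallel axis theorem gives I = 0.087781 + (4.57)(0.933)² = 4.0659 kg m².
Total I = 1.3537 + 0.67317 + 0.075683 + 4.0659 = 6.1684 kg m².

6.17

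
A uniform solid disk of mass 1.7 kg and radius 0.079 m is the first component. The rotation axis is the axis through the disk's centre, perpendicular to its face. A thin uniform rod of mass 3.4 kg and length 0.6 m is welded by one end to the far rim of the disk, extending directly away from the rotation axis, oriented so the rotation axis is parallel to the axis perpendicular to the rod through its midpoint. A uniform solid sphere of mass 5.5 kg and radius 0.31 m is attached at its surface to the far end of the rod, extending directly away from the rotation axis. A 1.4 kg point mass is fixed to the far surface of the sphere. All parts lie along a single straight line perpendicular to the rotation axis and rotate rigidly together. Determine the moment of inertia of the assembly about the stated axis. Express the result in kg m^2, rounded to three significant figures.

Solid disk: I_cm = (1/2)MR² = (1/2)(1.7)(0.079)² = 0.0053048 kg m^2; axis through the centre, so I = 0.0053048 kg m^2.
Thin rod: I_cm = (1/12)ML² = (1/12)(3.4)(0.6)² = 0.102 kg m^2; centre at d = 0.079 + 0.3 = 0.379 m, so I = I_cm + Md² gives I = 0.102 + (3.4)(0.379)² = 0.59038 kg m^2.
Solid sphere: I_cm = (2/5)MR² = (2/5)(5.5)(0.31)² = 0.21142 kg m^2; centre at d = 0.079 + 0.3 + 0.3 + 0.31 = 0.989 m, so I = I_cm + Md² gives I = 0.21142 + (5.5)(0.989)² = 5.5911 kg m^2.
Point mass: I_cm = 0; centre at d = 0.079 + 0.3 + 0.3 + 0.31 + 0.31 = 1.299 m, so I = I_cm + Md² gives I = 0 + (1.4)(1.299)² = 2.3624 kg m^2.
Total I = 0.0053048 + 0.59038 + 5.5911 + 2.3624 = 8.5491 kg m^2.

8.55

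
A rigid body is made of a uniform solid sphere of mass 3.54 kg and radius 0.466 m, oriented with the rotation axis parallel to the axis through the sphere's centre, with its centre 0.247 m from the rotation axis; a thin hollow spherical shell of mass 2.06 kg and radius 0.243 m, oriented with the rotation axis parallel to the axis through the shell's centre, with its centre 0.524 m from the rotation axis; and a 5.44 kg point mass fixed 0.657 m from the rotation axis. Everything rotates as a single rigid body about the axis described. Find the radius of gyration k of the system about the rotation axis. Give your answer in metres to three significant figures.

Solid sphere: I_cm = (2/5)MR² = (2/5)(3.54)(0.466)² = 0.30749 kg m²; centre at d = 0.247 m, so the parallel axis theorem gives I = 0.30749 + (3.54)(0.247)² = 0.52346 kg m².
Spherical shell: I_cm = (2/3)MR² = (2/3)(2.06)(0.243)² = 0.081094 kg m²; centre at d = 0.524 m, so the parallel axis theorem gives I = 0.081094 + (2.06)(0.524)² = 0.64672 kg m².
Point mass: I_cm = 0; centre at d = 0.657 m, so the parallel axis theorem gives I = 0 + (5.44)(0.657)² = 2.3482 kg m².
Total I = 3.5184 kg m²; total mass M = 11.04 kg.
k = √(I/M) = √(3.5184/11.04) = 0.56453 m.

0.565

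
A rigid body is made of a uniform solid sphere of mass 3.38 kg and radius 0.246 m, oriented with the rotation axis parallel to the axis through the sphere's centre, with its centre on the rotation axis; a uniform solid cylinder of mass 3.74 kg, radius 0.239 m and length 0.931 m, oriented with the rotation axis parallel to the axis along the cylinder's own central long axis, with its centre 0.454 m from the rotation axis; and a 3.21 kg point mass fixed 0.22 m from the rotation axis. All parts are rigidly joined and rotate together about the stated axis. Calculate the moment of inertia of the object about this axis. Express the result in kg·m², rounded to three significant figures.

1.11

Solid sphere: I_cm = (2/5)MR² = (2/5)(3.38)(0.246)² = 0.081818 kg·m²; axis through the centre, so I = 0.081818 kg·m².
Solid cylinder: I_cm = (1/2)MR² = (1/2)(3.74)(0.239)² = 0.10682 kg·m²; centre at d = 0.454 m, so I = I_cm + Md² gives I = 0.10682 + (3.74)(0.454)² = 0.87769 kg·m².
Point mass: I_cm = 0; centre at d = 0.22 m, so I = I_cm + Md² gives I = 0 + (3.21)(0.22)² = 0.15536 kg·m².
Total I = 0.081818 + 0.87769 + 0.15536 = 1.1149 kg·m².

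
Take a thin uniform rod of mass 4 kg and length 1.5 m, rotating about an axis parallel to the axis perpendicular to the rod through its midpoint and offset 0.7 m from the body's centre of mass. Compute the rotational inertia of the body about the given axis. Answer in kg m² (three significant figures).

I_cm = (1/12)ML² = (1/12)(4)(1.5)² = 0.75 kg m²; centre at d = 0.7 m, so I = I_cm + Md² gives I = 0.75 + (4)(0.7)² = 2.71 kg m².

2.71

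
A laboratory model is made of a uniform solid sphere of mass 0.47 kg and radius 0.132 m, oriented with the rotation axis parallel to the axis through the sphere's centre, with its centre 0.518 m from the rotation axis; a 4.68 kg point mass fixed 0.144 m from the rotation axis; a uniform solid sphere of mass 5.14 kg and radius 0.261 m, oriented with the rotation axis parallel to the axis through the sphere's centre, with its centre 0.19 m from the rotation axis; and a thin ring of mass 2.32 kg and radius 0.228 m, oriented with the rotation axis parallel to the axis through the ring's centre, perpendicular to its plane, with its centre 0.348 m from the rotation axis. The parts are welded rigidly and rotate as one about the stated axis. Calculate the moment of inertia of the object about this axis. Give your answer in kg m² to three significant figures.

0.954

Solid sphere: I_cm = (2/5)MR² = (2/5)(0.47)(0.132)² = 0.0032757 kg m²; centre at d = 0.518 m, so the parallel axis theorem gives I = 0.0032757 + (0.47)(0.518)² = 0.12939 kg m².
Point mass: I_cm = 0; centre at d = 0.144 m, so the parallel axis theorem gives I = 0 + (4.68)(0.144)² = 0.097044 kg m².
Solid sphere: I_cm = (2/5)MR² = (2/5)(5.14)(0.261)² = 0.14006 kg m²; centre at d = 0.19 m, so the parallel axis theorem gives I = 0.14006 + (5.14)(0.19)² = 0.32561 kg m².
Thin ring: I_cm = MR² = (2.32)(0.228)² = 0.1206 kg m²; centre at d = 0.348 m, so the parallel axis theorem gives I = 0.1206 + (2.32)(0.348)² = 0.40156 kg m².
Total I = 0.12939 + 0.097044 + 0.32561 + 0.40156 = 0.95361 kg m².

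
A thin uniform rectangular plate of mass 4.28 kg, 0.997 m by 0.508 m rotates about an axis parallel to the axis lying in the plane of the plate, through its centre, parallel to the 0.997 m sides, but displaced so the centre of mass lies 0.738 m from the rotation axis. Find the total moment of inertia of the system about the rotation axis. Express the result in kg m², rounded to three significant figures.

I_cm = (1/12)Mb² = (1/12)(4.28)(0.508)² = 0.092043 kg m²; centre at d = 0.738 m, so I = I_cm + Md² gives I = 0.092043 + (4.28)(0.738)² = 2.4231 kg m².

2.42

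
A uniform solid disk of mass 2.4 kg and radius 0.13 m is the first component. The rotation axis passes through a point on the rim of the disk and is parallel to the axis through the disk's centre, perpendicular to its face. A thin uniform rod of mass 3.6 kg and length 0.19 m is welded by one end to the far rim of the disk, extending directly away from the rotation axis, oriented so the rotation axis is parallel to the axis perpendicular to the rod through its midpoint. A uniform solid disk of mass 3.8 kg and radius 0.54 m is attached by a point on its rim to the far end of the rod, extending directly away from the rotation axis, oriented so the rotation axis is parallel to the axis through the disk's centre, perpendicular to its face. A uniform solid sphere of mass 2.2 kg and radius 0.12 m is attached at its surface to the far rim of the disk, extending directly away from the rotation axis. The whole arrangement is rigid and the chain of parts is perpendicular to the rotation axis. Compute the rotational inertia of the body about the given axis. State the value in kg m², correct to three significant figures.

Solid disk: I_cm = (1/2)MR² = (1/2)(2.4)(0.13)² = 0.02028 kg m²; centre at d = 0.13 m, so the parallel axis theorem gives I = 0.02028 + (2.4)(0.13)² = 0.06084 kg m².
Thin rod: I_cm = (1/12)ML² = (1/12)(3.6)(0.19)² = 0.01083 kg m²; centre at d = 0.13 + 0.13 + 0.095 = 0.355 m, so the parallel axis theorem gives I = 0.01083 + (3.6)(0.355)² = 0.46452 kg m².
Solid disk: I_cm = (1/2)MR² = (1/2)(3.8)(0.54)² = 0.55404 kg m²; centre at d = 0.13 + 0.13 + 0.095 + 0.095 + 0.54 = 0.99 m, so the parallel axis theorem gives I = 0.55404 + (3.8)(0.99)² = 4.2784 kg m².
Solid sphere: I_cm = (2/5)MR² = (2/5)(2.2)(0.12)² = 0.012672 kg m²; centre at d = 0.13 + 0.13 + 0.095 + 0.095 + 0.54 + 0.54 + 0.12 = 1.65 m, so the parallel axis theorem gives I = 0.012672 + (2.2)(1.65)² = 6.0022 kg m².
Total I = 0.06084 + 0.46452 + 4.2784 + 6.0022 = 10.806 kg m².

10.8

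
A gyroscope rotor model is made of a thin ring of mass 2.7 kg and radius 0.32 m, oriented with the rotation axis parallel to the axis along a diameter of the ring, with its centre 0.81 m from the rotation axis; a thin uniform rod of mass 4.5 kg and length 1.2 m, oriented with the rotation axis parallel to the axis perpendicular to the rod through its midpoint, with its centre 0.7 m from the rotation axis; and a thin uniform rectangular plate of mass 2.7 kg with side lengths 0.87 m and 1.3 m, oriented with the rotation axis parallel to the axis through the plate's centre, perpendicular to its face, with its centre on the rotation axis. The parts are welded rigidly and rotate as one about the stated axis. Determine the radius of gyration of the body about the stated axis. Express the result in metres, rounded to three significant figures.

Thin ring: I_cm = (1/2)MR² = (1/2)(2.7)(0.32)² = 0.13824 kg·m²; centre at d = 0.81 m, so the parallel axis theorem gives I = 0.13824 + (2.7)(0.81)² = 1.9097 kg·m².
Thin rod: I_cm = (1/12)ML² = (1/12)(4.5)(1.2)² = 0.54 kg·m²; centre at d = 0.7 m, so the parallel axis theorem gives I = 0.54 + (4.5)(0.7)² = 2.745 kg·m².
Rectangular plate: I_cm = (1/12)M(a²+b²) = (1/12)(2.7)[(0.87)² + (1.3)²] = 0.55055 kg·m²; axis through the centre, so I = 0.55055 kg·m².
Total I = 5.2053 kg·m²; total mass M = 9.9 kg.
k = √(I/M) = √(5.2053/9.9) = 0.72511 m.

0.725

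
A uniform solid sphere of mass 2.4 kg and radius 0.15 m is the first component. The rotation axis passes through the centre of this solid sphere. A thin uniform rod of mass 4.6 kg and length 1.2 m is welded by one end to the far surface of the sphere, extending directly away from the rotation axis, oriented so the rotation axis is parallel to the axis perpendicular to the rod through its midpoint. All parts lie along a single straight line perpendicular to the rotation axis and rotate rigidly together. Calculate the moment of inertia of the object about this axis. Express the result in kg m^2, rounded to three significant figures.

3.16

Solid sphere: I_cm = (2/5)MR² = (2/5)(2.4)(0.15)² = 0.0216 kg m^2; axis through the centre, so I = 0.0216 kg m^2.
Thin rod: I_cm = (1/12)ML² = (1/12)(4.6)(1.2)² = 0.552 kg m^2; centre at d = 0.15 + 0.6 = 0.75 m, so the parallel axis theorem gives I = 0.552 + (4.6)(0.75)² = 3.1395 kg m^2.
Total I = 0.0216 + 3.1395 = 3.1611 kg m^2.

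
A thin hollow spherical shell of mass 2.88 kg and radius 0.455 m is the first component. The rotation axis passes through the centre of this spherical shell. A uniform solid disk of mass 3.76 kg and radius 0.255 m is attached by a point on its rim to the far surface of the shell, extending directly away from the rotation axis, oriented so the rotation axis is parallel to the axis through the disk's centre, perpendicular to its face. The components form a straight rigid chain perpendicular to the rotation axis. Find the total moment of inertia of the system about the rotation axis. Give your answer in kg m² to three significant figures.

Spherical shell: I_cm = (2/3)MR² = (2/3)(2.88)(0.455)² = 0.39749 kg m²; axis through the centre, so I = 0.39749 kg m².
Solid disk: I_cm = (1/2)MR² = (1/2)(3.76)(0.255)² = 0.12225 kg m²; centre at d = 0.455 + 0.255 = 0.71 m, so the parallel axis theorem gives I = 0.12225 + (3.76)(0.71)² = 2.0177 kg m².
Total I = 0.39749 + 2.0177 = 2.4152 kg m².

2.42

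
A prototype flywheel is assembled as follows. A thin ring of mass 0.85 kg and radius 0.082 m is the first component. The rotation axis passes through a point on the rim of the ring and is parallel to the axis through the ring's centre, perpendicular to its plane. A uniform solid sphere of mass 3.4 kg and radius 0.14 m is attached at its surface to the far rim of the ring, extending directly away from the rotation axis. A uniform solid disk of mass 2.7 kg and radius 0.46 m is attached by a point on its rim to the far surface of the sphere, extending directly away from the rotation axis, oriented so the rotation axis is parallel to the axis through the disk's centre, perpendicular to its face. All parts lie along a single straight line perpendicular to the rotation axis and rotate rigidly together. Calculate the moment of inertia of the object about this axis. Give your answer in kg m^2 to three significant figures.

Thin ring: I_cm = MR² = (0.85)(0.082)² = 0.0057154 kg m^2; centre at d = 0.082 m, so the parallel axis theorem gives I = 0.0057154 + (0.85)(0.082)² = 0.011431 kg m^2.
Solid sphere: I_cm = (2/5)MR² = (2/5)(3.4)(0.14)² = 0.026656 kg m^2; centre at d = 0.082 + 0.082 + 0.14 = 0.304 m, so the parallel axis theorem gives I = 0.026656 + (3.4)(0.304)² = 0.34087 kg m^2.
Solid disk: I_cm = (1/2)MR² = (1/2)(2.7)(0.46)² = 0.28566 kg m^2; centre at d = 0.082 + 0.082 + 0.14 + 0.14 + 0.46 = 0.904 m, so the parallel axis theorem gives I = 0.28566 + (2.7)(0.904)² = 2.4921 kg m^2.
Total I = 0.011431 + 0.34087 + 2.4921 = 2.8444 kg m^2.

2.84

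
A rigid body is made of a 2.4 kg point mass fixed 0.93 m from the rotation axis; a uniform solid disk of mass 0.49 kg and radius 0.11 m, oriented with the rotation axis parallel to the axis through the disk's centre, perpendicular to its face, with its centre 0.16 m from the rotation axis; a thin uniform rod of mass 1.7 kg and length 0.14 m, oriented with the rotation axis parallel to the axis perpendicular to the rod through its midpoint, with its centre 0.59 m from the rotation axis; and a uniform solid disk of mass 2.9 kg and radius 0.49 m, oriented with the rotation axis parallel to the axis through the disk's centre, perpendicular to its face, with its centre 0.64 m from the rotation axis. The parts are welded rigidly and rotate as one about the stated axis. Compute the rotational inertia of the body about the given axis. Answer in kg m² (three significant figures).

4.22

Point mass: I_cm = 0; centre at d = 0.93 m, so I = I_cm + Md² gives I = 0 + (2.4)(0.93)² = 2.0758 kg m².
Solid disk: I_cm = (1/2)MR² = (1/2)(0.49)(0.11)² = 0.0029645 kg m²; centre at d = 0.16 m, so I = I_cm + Md² gives I = 0.0029645 + (0.49)(0.16)² = 0.015508 kg m².
Thin rod: I_cm = (1/12)ML² = (1/12)(1.7)(0.14)² = 0.0027767 kg m²; centre at d = 0.59 m, so I = I_cm + Md² gives I = 0.0027767 + (1.7)(0.59)² = 0.59455 kg m².
Solid disk: I_cm = (1/2)MR² = (1/2)(2.9)(0.49)² = 0.34814 kg m²; centre at d = 0.64 m, so I = I_cm + Md² gives I = 0.34814 + (2.9)(0.64)² = 1.536 kg m².
Total I = 2.0758 + 0.015508 + 0.59455 + 1.536 = 4.2218 kg m².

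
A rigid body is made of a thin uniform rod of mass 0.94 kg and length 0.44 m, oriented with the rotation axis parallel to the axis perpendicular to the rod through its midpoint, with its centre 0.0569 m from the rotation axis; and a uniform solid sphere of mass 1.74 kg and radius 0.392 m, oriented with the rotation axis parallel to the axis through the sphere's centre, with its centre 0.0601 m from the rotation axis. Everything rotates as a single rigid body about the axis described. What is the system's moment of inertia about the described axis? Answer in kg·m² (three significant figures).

0.131

Thin rod: I_cm = (1/12)ML² = (1/12)(0.94)(0.44)² = 0.015165 kg·m²; centre at d = 0.0569 m, so I = I_cm + Md² gives I = 0.015165 + (0.94)(0.0569)² = 0.018209 kg·m².
Solid sphere: I_cm = (2/5)MR² = (2/5)(1.74)(0.392)² = 0.10695 kg·m²; centre at d = 0.0601 m, so I = I_cm + Md² gives I = 0.10695 + (1.74)(0.0601)² = 0.11324 kg·m².
Total I = 0.018209 + 0.11324 = 0.13144 kg·m².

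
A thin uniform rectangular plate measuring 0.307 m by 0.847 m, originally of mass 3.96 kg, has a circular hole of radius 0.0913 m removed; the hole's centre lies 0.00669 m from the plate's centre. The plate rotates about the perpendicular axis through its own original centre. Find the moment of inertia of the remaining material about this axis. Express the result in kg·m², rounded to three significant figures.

Unpierced body about its centre: I₀ = (1/12)M(a²+b²) = (1/12)(3.96)[(0.307)² + (0.847)²] = 0.26785 kg·m².
The removed disk has mass m = M·πr²/(ab) = (3.96)·π(0.0913)²/(0.307·0.847) = 0.39881 kg (same uniform areal density).
Its moment of inertia about the rotation axis (parallel-axis theorem): I_hole = (1/2)mr² + md² = (1/2)(0.39881)(0.0913)² + (0.39881)(0.00669)² = 0.00168 kg·m².
Treating the hole as negative mass, I = I₀ − I_hole = 0.26785 − 0.00168 = 0.26617 kg·m².

0.266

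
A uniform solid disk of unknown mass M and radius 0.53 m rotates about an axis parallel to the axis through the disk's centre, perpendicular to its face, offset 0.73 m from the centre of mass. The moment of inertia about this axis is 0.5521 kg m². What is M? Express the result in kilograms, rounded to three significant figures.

I = I_cm + Md² = (1/2)MR² + Md² = M·[0.5·(0.53)² + (0.73)²] = M·0.67335.
So M = 0.5521 / 0.67335 = 0.81993 kg.

0.820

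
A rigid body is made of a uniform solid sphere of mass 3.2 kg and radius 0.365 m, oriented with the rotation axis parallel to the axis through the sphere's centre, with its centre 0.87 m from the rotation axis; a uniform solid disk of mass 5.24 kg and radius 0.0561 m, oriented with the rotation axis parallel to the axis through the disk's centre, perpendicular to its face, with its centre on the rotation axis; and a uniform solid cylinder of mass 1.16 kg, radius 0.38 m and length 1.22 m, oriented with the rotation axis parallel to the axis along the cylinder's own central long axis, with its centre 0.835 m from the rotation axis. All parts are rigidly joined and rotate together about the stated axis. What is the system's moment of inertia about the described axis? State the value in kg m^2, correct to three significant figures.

3.49

Solid sphere: I_cm = (2/5)MR² = (2/5)(3.2)(0.365)² = 0.17053 kg m^2; centre at d = 0.87 m, so I = I_cm + Md² gives I = 0.17053 + (3.2)(0.87)² = 2.5926 kg m^2.
Solid disk: I_cm = (1/2)MR² = (1/2)(5.24)(0.0561)² = 0.0082457 kg m^2; axis through the centre, so I = 0.0082457 kg m^2.
Solid cylinder: I_cm = (1/2)MR² = (1/2)(1.16)(0.38)² = 0.083752 kg m^2; centre at d = 0.835 m, so I = I_cm + Md² gives I = 0.083752 + (1.16)(0.835)² = 0.89253 kg m^2.
Total I = 2.5926 + 0.0082457 + 0.89253 = 3.4934 kg m^2.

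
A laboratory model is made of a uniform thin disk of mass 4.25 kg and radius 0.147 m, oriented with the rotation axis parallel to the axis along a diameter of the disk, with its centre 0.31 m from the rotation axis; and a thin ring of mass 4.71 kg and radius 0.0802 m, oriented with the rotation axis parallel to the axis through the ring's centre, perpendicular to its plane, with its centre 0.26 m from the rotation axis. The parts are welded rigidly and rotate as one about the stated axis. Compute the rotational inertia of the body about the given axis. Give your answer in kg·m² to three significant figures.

0.780

Thin disk: I_cm = (1/4)MR² = (1/4)(4.25)(0.147)² = 0.02296 kg·m²; centre at d = 0.31 m, so I = I_cm + Md² gives I = 0.02296 + (4.25)(0.31)² = 0.43138 kg·m².
Thin ring: I_cm = MR² = (4.71)(0.0802)² = 0.030295 kg·m²; centre at d = 0.26 m, so I = I_cm + Md² gives I = 0.030295 + (4.71)(0.26)² = 0.34869 kg·m².
Total I = 0.43138 + 0.34869 = 0.78008 kg·m².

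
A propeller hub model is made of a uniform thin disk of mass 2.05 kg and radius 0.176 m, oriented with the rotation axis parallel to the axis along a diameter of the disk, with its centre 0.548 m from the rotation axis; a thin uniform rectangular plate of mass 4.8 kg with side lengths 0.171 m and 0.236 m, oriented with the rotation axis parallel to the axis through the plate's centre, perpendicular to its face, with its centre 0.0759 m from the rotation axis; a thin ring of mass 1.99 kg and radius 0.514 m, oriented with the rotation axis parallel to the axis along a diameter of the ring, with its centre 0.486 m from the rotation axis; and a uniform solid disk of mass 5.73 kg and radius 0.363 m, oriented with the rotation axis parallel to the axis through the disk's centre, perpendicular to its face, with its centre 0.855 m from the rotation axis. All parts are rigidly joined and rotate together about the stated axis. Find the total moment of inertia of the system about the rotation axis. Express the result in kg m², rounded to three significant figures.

Thin disk: I_cm = (1/4)MR² = (1/4)(2.05)(0.176)² = 0.015875 kg m²; centre at d = 0.548 m, so the parallel axis theorem gives I = 0.015875 + (2.05)(0.548)² = 0.6315 kg m².
Rectangular plate: I_cm = (1/12)M(a²+b²) = (1/12)(4.8)[(0.171)² + (0.236)²] = 0.033975 kg m²; centre at d = 0.0759 m, so the parallel axis theorem gives I = 0.033975 + (4.8)(0.0759)² = 0.061627 kg m².
Thin ring: I_cm = (1/2)MR² = (1/2)(1.99)(0.514)² = 0.26288 kg m²; centre at d = 0.486 m, so the parallel axis theorem gives I = 0.26288 + (1.99)(0.486)² = 0.73291 kg m².
Solid disk: I_cm = (1/2)MR² = (1/2)(5.73)(0.363)² = 0.37752 kg m²; centre at d = 0.855 m, so the parallel axis theorem gives I = 0.37752 + (5.73)(0.855)² = 4.5663 kg m².
Total I = 0.6315 + 0.061627 + 0.73291 + 4.5663 = 5.9923 kg m².

5.99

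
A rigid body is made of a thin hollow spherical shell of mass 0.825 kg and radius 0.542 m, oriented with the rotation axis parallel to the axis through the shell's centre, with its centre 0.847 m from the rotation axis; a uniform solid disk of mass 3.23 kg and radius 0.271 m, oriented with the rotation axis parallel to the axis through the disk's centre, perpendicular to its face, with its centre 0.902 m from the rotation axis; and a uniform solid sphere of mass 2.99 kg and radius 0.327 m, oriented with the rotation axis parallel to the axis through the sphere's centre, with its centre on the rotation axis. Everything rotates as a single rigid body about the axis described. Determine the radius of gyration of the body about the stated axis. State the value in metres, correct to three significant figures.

Spherical shell: I_cm = (2/3)MR² = (2/3)(0.825)(0.542)² = 0.16157 kg m²; centre at d = 0.847 m, so the parallel axis theorem gives I = 0.16157 + (0.825)(0.847)² = 0.75343 kg m².
Solid disk: I_cm = (1/2)MR² = (1/2)(3.23)(0.271)² = 0.11861 kg m²; centre at d = 0.902 m, so the parallel axis theorem gives I = 0.11861 + (3.23)(0.902)² = 2.7465 kg m².
Solid sphere: I_cm = (2/5)MR² = (2/5)(2.99)(0.327)² = 0.12789 kg m²; axis through the centre, so I = 0.12789 kg m².
Total I = 3.6279 kg m²; total mass M = 7.045 kg.
k = √(I/M) = √(3.6279/7.045) = 0.7176 m.

0.718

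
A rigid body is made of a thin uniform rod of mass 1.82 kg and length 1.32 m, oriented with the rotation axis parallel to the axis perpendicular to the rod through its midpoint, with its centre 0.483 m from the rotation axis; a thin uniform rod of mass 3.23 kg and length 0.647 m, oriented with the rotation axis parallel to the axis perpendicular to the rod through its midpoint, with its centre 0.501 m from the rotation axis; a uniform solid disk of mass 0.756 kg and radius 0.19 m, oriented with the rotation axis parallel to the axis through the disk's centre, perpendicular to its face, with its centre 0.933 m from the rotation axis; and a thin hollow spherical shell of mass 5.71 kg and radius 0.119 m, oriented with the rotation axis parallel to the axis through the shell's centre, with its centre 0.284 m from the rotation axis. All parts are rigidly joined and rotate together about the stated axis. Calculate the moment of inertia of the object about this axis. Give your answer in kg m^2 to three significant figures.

Thin rod: I_cm = (1/12)ML² = (1/12)(1.82)(1.32)² = 0.26426 kg m^2; centre at d = 0.483 m, so the parallel axis theorem gives I = 0.26426 + (1.82)(0.483)² = 0.68885 kg m^2.
Thin rod: I_cm = (1/12)ML² = (1/12)(3.23)(0.647)² = 0.11268 kg m^2; centre at d = 0.501 m, so the parallel axis theorem gives I = 0.11268 + (3.23)(0.501)² = 0.92341 kg m^2.
Solid disk: I_cm = (1/2)MR² = (1/2)(0.756)(0.19)² = 0.013646 kg m^2; centre at d = 0.933 m, so the parallel axis theorem gives I = 0.013646 + (0.756)(0.933)² = 0.67174 kg m^2.
Spherical shell: I_cm = (2/3)MR² = (2/3)(5.71)(0.119)² = 0.053906 kg m^2; centre at d = 0.284 m, so the parallel axis theorem gives I = 0.053906 + (5.71)(0.284)² = 0.51445 kg m^2.
Total I = 0.68885 + 0.92341 + 0.67174 + 0.51445 = 2.7984 kg m^2.

2.80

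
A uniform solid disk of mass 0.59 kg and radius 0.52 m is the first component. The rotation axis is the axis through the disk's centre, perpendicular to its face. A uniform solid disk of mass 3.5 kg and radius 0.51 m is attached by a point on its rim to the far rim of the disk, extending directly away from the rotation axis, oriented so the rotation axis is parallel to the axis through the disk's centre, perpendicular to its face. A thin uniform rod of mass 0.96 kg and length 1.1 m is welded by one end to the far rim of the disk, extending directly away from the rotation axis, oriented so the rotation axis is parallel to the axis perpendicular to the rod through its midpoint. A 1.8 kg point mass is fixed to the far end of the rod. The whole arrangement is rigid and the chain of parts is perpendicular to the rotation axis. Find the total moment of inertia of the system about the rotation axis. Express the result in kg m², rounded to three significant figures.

21.1

Solid disk: I_cm = (1/2)MR² = (1/2)(0.59)(0.52)² = 0.079768 kg m²; axis through the centre, so I = 0.079768 kg m².
Solid disk: I_cm = (1/2)MR² = (1/2)(3.5)(0.51)² = 0.45517 kg m²; centre at d = 0.52 + 0.51 = 1.03 m, so I = I_cm + Md² gives I = 0.45517 + (3.5)(1.03)² = 4.1683 kg m².
Thin rod: I_cm = (1/12)ML² = (1/12)(0.96)(1.1)² = 0.0968 kg m²; centre at d = 0.52 + 0.51 + 0.51 + 0.55 = 2.09 m, so I = I_cm + Md² gives I = 0.0968 + (0.96)(2.09)² = 4.2902 kg m².
Point mass: I_cm = 0; centre at d = 0.52 + 0.51 + 0.51 + 0.55 + 0.55 = 2.64 m, so I = I_cm + Md² gives I = 0 + (1.8)(2.64)² = 12.545 kg m².
Total I = 0.079768 + 4.1683 + 4.2902 + 12.545 = 21.084 kg m².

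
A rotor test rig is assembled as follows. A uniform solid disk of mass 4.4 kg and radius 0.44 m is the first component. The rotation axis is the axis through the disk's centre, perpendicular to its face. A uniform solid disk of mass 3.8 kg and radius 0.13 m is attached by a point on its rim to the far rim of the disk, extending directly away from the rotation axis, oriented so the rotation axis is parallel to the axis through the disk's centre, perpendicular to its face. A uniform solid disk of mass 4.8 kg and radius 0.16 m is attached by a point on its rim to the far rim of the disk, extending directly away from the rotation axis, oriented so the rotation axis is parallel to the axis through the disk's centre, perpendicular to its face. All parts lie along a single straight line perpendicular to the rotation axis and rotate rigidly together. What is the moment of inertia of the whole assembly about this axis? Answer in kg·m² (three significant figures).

5.30

Solid disk: I_cm = (1/2)MR² = (1/2)(4.4)(0.44)² = 0.42592 kg·m²; axis through the centre, so I = 0.42592 kg·m².
Solid disk: I_cm = (1/2)MR² = (1/2)(3.8)(0.13)² = 0.03211 kg·m²; centre at d = 0.44 + 0.13 = 0.57 m, so I = I_cm + Md² gives I = 0.03211 + (3.8)(0.57)² = 1.2667 kg·m².
Solid disk: I_cm = (1/2)MR² = (1/2)(4.8)(0.16)² = 0.06144 kg·m²; centre at d = 0.44 + 0.13 + 0.13 + 0.16 = 0.86 m, so I = I_cm + Md² gives I = 0.06144 + (4.8)(0.86)² = 3.6115 kg·m².
Total I = 0.42592 + 1.2667 + 3.6115 = 5.3042 kg·m².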